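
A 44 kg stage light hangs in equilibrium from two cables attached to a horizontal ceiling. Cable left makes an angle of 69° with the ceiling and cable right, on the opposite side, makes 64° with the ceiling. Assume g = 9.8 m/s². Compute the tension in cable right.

T_right ≈ 211 N

Weight W = 44 × 9.8 = 431.2 N acts straight down.
Horizontal: T_left cos 69° = T_right cos 64°  →  T_left = 1.223 T_right.
Vertical: T_left sin 69° + T_right sin 64° = 431.2.
Substituting the horizontal relation into the vertical equation gives 2.041 T_right = 431.2, so T_right = 211.3 N.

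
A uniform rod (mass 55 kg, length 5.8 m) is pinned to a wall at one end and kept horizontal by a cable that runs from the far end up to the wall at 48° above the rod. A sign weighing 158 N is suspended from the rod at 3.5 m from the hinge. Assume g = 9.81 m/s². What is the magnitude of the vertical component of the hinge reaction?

Take torques about the hinge: T sin 48° · 5.8 = 55×9.81×2.9 + 158×3.5 = 2117.7 N·m.
So T = 2117.7 / (0.7431 × 5.8) = 491.32 N.
ΣF_y = 0: H_y = (55×9.81 + 158) − T sin 48° = 697.55 − 365.12 = 332.43 N.

|H_y| ≈ 332 N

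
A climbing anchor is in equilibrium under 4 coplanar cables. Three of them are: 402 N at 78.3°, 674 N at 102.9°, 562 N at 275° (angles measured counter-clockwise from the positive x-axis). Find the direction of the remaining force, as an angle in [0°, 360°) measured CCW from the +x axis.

Sum the known components: ΣF_x = -19.97 N, ΣF_y = 490.8 N.
For equilibrium the remaining force must supply (−ΣF_x, −ΣF_y) = (19.97, -490.8) N.
Magnitude = √((19.97)² + (-490.8)²) = 491.2 N; direction = atan2(-490.8, 19.97) = 272.3°.

θ ≈ 272°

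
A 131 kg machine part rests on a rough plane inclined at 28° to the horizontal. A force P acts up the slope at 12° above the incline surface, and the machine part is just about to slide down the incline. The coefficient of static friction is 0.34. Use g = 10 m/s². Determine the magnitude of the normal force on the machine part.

N ≈ 1110 N

On the verge of sliding down the incline, friction equals μN and acts up the slope.
Perpendicular: N + P sin 12° = W cos 28° = 1157 N.
Along incline: P cos 12° + μN = W sin 28° with W sin 28° = 615 N.
Solving the pair for P and N: P = 244.4 N, N = 1106 N (and f = μN = 376 N).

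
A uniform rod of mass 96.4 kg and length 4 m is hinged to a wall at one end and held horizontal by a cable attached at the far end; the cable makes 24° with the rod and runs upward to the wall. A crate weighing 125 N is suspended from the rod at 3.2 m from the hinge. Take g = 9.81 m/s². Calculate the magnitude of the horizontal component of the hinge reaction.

H_x ≈ 1290 N

Take torques about the hinge: T sin 24° · 4 = 96.4×9.81×2 + 125×3.2 = 2291.4 N·m.
So T = 2291.4 / (0.4067 × 4) = 1408.4 N.
ΣF_x = 0: H_x = T cos 24° = 1286.6 N.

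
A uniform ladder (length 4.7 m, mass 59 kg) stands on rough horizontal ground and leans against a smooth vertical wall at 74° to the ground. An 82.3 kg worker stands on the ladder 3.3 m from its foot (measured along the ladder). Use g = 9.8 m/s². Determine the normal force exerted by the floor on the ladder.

N_floor ≈ 1380 N

ΣF_y = 0: N_floor = 59×9.8 + 82.3×9.8 = 1384.7 N.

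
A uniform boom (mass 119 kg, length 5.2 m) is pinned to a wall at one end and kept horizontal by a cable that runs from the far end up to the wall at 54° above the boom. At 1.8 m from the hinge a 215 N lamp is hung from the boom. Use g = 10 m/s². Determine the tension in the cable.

Take torques about the hinge: T sin 54° · 5.2 = 119×10×2.6 + 215×1.8 = 3481 N·m.
So T = 3481 / (0.8090 × 5.2) = 827.45 N.

T ≈ 827 N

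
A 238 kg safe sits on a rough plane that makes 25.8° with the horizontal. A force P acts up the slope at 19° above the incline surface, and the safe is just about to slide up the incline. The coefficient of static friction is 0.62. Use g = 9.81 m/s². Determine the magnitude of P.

P ≈ 2020 N

On the verge of sliding up the incline, friction equals μN and acts down the slope.
Perpendicular: N + P sin 19° = W cos 25.8° = 2102 N.
Along incline: P cos 19° = W sin 25.8° + μN  with W sin 25.8° = 1016 N.
Solving the pair for P and N: P = 2022 N, N = 1444 N (and f = μN = 895.2 N).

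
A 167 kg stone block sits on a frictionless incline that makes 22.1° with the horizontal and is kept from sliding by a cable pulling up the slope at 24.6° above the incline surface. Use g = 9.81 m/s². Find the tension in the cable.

T ≈ 678 N

Take axes along and perpendicular to the incline. Weight components: W sin 22.1° = 616.4 N down-slope, W cos 22.1° = 1518 N into the surface.
Along incline: T cos 24.6° = W sin 22.1° → T = 677.9 N.
Perpendicular: N = W cos 22.1° − T sin 24.6° = 1236 N.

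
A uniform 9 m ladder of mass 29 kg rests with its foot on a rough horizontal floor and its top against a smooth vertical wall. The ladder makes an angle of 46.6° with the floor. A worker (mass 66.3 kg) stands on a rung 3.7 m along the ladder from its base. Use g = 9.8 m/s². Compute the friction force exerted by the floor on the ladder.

f ≈ 387 N

Torques about the foot: N_wall · 9 sin 46.6° = 29×9.8×4.5 cos 46.6° + 66.3×9.8×3.7 cos 46.6° → N_wall = 386.98 N.
ΣF_x = 0: f_floor = N_wall = 386.98 N.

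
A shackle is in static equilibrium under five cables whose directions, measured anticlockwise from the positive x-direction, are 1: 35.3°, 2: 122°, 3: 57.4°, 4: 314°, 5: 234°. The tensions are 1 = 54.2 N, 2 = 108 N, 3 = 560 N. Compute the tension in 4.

T_4 ≈ 118 N

Resolve: ΣF_x = 54.2 cos 35.3° + 108 cos 122° + 560 cos 57.4° + T_4 cos 314° + T_5 cos 234° = 0.
        ΣF_y = 54.2 sin 35.3° + 108 sin 122° + 560 sin 57.4° + T_4 sin 314° + T_5 sin 234° = 0.
The known terms sum to (288.7, 594.7) N, so 0.6947 T_4 − 0.5878 T_5 = -288.7 and -0.7193 T_4 − 0.8090 T_5 = -594.7.
Solving simultaneously: T_4 = 117.8 N, T_5 = 630.4 N.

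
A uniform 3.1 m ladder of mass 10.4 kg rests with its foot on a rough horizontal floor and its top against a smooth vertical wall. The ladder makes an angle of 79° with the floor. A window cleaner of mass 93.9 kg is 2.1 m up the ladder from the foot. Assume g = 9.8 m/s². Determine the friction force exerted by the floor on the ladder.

Torques about the foot: N_wall · 3.1 sin 79° = 10.4×9.8×1.55 cos 79° + 93.9×9.8×2.1 cos 79° → N_wall = 131.08 N.
ΣF_x = 0: f_floor = N_wall = 131.08 N.

f ≈ 131 N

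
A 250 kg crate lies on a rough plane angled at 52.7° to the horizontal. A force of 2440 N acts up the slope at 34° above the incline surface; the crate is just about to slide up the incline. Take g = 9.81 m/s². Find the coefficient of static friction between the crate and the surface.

On the verge of sliding up the incline, friction is at its maximum μN and acts down the slope.
Perpendicular to incline: N = W cos 52.7° − P sin 34° = 1486 − 1364 = 121.8 N.
Along incline: P cos 34° − μN = W sin 52.7° → μ = −(W sin 52.7° − P cos 34°) / N = 0.591.

μ ≈ 0.591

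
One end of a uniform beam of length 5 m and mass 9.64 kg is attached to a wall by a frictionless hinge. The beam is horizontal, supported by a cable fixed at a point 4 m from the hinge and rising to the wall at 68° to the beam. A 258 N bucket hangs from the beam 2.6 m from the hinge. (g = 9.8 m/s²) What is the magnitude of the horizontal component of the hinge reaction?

Take torques about the hinge: T sin 68° · 4 = 9.64×9.8×2.5 + 258×2.6 = 906.98 N·m.
So T = 906.98 / (0.9272 × 4) = 244.55 N.
ΣF_x = 0: H_x = T cos 68° = 91.611 N.

H_x ≈ 91.6 N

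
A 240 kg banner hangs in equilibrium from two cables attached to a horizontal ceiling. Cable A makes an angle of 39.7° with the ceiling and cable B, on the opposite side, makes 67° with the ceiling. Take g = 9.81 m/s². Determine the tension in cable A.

T_A ≈ 960 N

Weight W = 240 × 9.81 = 2354 N acts straight down.
Horizontal: T_A cos 39.7° = T_B cos 67°  →  T_B = 1.969 T_A.
Vertical: T_A sin 39.7° + T_B sin 67° = 2354.
Substituting the horizontal relation into the vertical equation gives 2.451 T_A = 2354, so T_A = 960.4 N.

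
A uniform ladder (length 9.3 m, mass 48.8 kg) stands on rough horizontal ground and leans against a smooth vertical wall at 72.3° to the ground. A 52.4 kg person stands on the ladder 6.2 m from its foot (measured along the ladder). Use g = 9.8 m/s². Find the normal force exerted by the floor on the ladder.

ΣF_y = 0: N_floor = 48.8×9.8 + 52.4×9.8 = 991.76 N.

N_floor ≈ 992 N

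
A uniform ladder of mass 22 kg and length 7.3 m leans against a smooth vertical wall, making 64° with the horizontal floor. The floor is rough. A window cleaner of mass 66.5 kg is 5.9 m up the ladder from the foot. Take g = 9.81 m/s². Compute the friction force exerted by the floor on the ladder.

f ≈ 310 N

Torques about the foot: N_wall · 7.3 sin 64° = 22×9.81×3.65 cos 64° + 66.5×9.81×5.9 cos 64° → N_wall = 309.79 N.
ΣF_x = 0: f_floor = N_wall = 309.79 N.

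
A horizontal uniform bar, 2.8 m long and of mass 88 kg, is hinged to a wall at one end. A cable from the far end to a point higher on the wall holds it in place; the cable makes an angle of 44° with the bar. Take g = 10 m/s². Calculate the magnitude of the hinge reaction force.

|H| ≈ 633 N

Take torques about the hinge: T sin 44° · 2.8 = 88×10×1.4 = 1232 N·m.
So T = 1232 / (0.6947 × 2.8) = 633.4 N.
ΣF_x = 0: H_x = T cos 44° = 455.63 N.
ΣF_y = 0: H_y = (88×10) − T sin 44° = 880 − 440 = 440 N.
|H| = √(H_x² + H_y²) = √((455.63)² + (440)²) = 633.4 N.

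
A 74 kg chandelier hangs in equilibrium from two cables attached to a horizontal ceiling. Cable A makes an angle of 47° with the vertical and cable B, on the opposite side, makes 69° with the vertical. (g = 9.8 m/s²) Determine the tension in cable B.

T_B ≈ 590 N

Angles from the horizontal: cable A is 90° − 47° = 43°, cable B is 90° − 69° = 21°.
Weight W = 74 × 9.8 = 725.2 N acts straight down.
Horizontal: T_A cos 43° = T_B cos 21°  →  T_A = 1.277 T_B.
Vertical: T_A sin 43° + T_B sin 21° = 725.2.
Substituting the horizontal relation into the vertical equation gives 1.229 T_B = 725.2, so T_B = 590.1 N.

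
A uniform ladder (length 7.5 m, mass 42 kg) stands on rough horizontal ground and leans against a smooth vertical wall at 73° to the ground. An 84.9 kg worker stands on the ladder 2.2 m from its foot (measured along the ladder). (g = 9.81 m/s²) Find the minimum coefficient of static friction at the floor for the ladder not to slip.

ΣF_y = 0: N_floor = 42×9.81 + 84.9×9.81 = 1244.9 N.
Torques about the foot: N_wall · 7.5 sin 73° = 42×9.81×3.75 cos 73° + 84.9×9.81×2.2 cos 73° → N_wall = 137.68 N.
ΣF_x = 0: f_floor = N_wall = 137.68 N.
μ_min = f_floor / N_floor = 137.68 / 1244.9 = 0.1106.

μ_min ≈ 0.111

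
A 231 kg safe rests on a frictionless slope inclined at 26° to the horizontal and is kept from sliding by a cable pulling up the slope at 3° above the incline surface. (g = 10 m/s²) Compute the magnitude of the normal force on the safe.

Take axes along and perpendicular to the incline. Weight components: W sin 26° = 1013 N down-slope, W cos 26° = 2076 N into the surface.
Along incline: T cos 3° = W sin 26° → T = 1014 N.
Perpendicular: N = W cos 26° − T sin 3° = 2023 N.

N ≈ 2020 N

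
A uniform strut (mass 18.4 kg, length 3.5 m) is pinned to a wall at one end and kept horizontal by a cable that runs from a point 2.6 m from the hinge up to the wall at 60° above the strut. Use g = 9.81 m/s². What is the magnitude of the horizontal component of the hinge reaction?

Take torques about the hinge: T sin 60° · 2.6 = 18.4×9.81×1.75 = 315.88 N·m.
So T = 315.88 / (0.8660 × 2.6) = 140.29 N.
ΣF_x = 0: H_x = T cos 60° = 70.144 N.

H_x ≈ 70.1 N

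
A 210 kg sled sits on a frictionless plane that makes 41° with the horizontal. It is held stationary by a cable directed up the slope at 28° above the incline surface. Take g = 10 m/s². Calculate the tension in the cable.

T ≈ 1560 N

Take axes along and perpendicular to the incline. Weight components: W sin 41° = 1378 N down-slope, W cos 41° = 1585 N into the surface.
Along incline: T cos 28° = W sin 41° → T = 1560 N.
Perpendicular: N = W cos 41° − T sin 28° = 852.3 N.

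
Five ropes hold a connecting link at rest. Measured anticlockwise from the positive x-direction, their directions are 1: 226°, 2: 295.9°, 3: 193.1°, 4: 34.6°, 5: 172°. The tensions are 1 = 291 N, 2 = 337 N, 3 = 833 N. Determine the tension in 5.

T_5 ≈ 126 N

Resolve: ΣF_x = 291 cos 226° + 337 cos 295.9° + 833 cos 193.1° + T_4 cos 34.6° + T_5 cos 172° = 0.
        ΣF_y = 291 sin 226° + 337 sin 295.9° + 833 sin 193.1° + T_4 sin 34.6° + T_5 sin 172° = 0.
The known terms sum to (-866.3, -701.3) N, so 0.8231 T_4 − 0.9903 T_5 = 866.3 and 0.5678 T_4 + 0.1392 T_5 = 701.3.
Solving simultaneously: T_4 = 1204 N, T_5 = 126.1 N.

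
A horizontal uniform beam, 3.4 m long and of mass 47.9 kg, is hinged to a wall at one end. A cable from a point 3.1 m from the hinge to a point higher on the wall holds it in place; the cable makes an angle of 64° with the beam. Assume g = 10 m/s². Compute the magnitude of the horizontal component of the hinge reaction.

Take torques about the hinge: T sin 64° · 3.1 = 47.9×10×1.7 = 814.3 N·m.
So T = 814.3 / (0.8988 × 3.1) = 292.26 N.
ΣF_x = 0: H_x = T cos 64° = 128.12 N.

H_x ≈ 128 N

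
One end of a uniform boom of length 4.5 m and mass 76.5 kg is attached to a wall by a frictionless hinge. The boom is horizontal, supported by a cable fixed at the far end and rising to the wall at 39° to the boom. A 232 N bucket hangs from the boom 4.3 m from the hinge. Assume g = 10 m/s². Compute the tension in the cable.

Take torques about the hinge: T sin 39° · 4.5 = 76.5×10×2.25 + 232×4.3 = 2718.8 N·m.
So T = 2718.8 / (0.6293 × 4.5) = 960.07 N.

T ≈ 960 N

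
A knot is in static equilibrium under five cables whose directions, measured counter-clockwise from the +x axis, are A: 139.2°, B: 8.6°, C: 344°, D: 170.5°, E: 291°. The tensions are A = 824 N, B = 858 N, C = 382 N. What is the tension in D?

Resolve: ΣF_x = 824 cos 139.2° + 858 cos 8.6° + 382 cos 344° + T_D cos 170.5° + T_E cos 291° = 0.
        ΣF_y = 824 sin 139.2° + 858 sin 8.6° + 382 sin 344° + T_D sin 170.5° + T_E sin 291° = 0.
The known terms sum to (591.8, 561.4) N, so -0.9863 T_D + 0.3584 T_E = -591.8 and 0.1650 T_D − 0.9336 T_E = -561.4.
Solving simultaneously: T_D = 874.7 N, T_E = 756 N.

T_D ≈ 875 N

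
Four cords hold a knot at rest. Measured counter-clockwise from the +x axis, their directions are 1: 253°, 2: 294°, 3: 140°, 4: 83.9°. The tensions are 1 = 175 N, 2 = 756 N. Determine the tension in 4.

T_4 ≈ 593 N

Resolve: ΣF_x = 175 cos 253° + 756 cos 294° + T_3 cos 140° + T_4 cos 83.9° = 0.
        ΣF_y = 175 sin 253° + 756 sin 294° + T_3 sin 140° + T_4 sin 83.9° = 0.
The known terms sum to (256.3, -858) N, so -0.7660 T_3 + 0.1063 T_4 = -256.3 and 0.6428 T_3 + 0.9943 T_4 = 858.
Solving simultaneously: T_3 = 416.9 N, T_4 = 593.4 N.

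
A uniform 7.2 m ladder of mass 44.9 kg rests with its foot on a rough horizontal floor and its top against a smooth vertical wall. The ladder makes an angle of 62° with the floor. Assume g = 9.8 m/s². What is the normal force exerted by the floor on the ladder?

ΣF_y = 0: N_floor = 44.9×9.8 = 440.02 N.

N_floor ≈ 440 N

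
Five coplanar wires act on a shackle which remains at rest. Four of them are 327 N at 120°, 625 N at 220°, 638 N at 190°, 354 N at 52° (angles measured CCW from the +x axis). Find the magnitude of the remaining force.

Sum the known components: ΣF_x = -1053 N, ΣF_y = 49.62 N.
For equilibrium the remaining force must supply (−ΣF_x, −ΣF_y) = (1053, -49.62) N.
Magnitude = √((1053)² + (-49.62)²) = 1054 N; direction = atan2(-49.62, 1053) = 357.3°.

F ≈ 1050 N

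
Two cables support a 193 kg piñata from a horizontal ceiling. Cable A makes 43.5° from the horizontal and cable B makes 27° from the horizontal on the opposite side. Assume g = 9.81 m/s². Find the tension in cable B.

Weight W = 193 × 9.81 = 1893 N acts straight down.
Horizontal: T_A cos 43.5° = T_B cos 27°  →  T_A = 1.228 T_B.
Vertical: T_A sin 43.5° + T_B sin 27° = 1893.
Substituting the horizontal relation into the vertical equation gives 1.3 T_B = 1893, so T_B = 1457 N.

T_B ≈ 1460 N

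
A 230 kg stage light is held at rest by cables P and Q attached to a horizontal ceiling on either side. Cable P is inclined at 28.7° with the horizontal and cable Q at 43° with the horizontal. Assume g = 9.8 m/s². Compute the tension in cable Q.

Weight W = 230 × 9.8 = 2254 N acts straight down.
Horizontal: T_P cos 28.7° = T_Q cos 43°  →  T_P = 0.8338 T_Q.
Vertical: T_P sin 28.7° + T_Q sin 43° = 2254.
Substituting the horizontal relation into the vertical equation gives 1.082 T_Q = 2254, so T_Q = 2082 N.

T_Q ≈ 2080 N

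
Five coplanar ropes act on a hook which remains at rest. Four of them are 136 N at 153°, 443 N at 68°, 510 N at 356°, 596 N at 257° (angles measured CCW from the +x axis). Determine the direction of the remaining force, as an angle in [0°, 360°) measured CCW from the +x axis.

Sum the known components: ΣF_x = 419.5 N, ΣF_y = -143.8 N.
For equilibrium the remaining force must supply (−ΣF_x, −ΣF_y) = (-419.5, 143.8) N.
Magnitude = √((-419.5)² + (143.8)²) = 443.4 N; direction = atan2(143.8, -419.5) = 161.1°.

θ ≈ 161°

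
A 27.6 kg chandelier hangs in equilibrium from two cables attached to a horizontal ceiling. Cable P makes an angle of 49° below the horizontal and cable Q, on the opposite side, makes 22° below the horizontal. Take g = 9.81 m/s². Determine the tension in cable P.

Weight W = 27.6 × 9.81 = 270.8 N acts straight down.
Horizontal: T_P cos 49° = T_Q cos 22°  →  T_Q = 0.7076 T_P.
Vertical: T_P sin 49° + T_Q sin 22° = 270.8.
Substituting the horizontal relation into the vertical equation gives 1.02 T_P = 270.8, so T_P = 265.5 N.

T_P ≈ 266 N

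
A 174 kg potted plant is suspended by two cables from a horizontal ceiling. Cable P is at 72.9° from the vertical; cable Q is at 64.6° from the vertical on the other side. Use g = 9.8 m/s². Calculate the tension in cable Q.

T_Q ≈ 2410 N

Angles from the horizontal: cable P is 90° − 72.9° = 17.1°, cable Q is 90° − 64.6° = 25.4°.
Weight W = 174 × 9.8 = 1705 N acts straight down.
Horizontal: T_P cos 17.1° = T_Q cos 25.4°  →  T_P = 0.9451 T_Q.
Vertical: T_P sin 17.1° + T_Q sin 25.4° = 1705.
Substituting the horizontal relation into the vertical equation gives 0.7068 T_Q = 1705, so T_Q = 2412 N.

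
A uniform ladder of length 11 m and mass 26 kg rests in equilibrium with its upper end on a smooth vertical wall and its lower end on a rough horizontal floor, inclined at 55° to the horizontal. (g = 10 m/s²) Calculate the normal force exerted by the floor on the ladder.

ΣF_y = 0: N_floor = 26×10 = 260 N.

N_floor ≈ 260 N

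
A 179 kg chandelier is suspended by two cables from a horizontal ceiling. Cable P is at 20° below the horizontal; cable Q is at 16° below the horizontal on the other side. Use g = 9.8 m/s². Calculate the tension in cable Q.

T_Q ≈ 2800 N

Weight W = 179 × 9.8 = 1754 N acts straight down.
Horizontal: T_P cos 20° = T_Q cos 16°  →  T_P = 1.023 T_Q.
Vertical: T_P sin 20° + T_Q sin 16° = 1754.
Substituting the horizontal relation into the vertical equation gives 0.6255 T_Q = 1754, so T_Q = 2804 N.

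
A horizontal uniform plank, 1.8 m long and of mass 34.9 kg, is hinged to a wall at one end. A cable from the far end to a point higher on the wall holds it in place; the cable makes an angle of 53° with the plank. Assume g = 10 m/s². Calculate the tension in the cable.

T ≈ 218 N

Take torques about the hinge: T sin 53° · 1.8 = 34.9×10×0.9 = 314.1 N·m.
So T = 314.1 / (0.7986 × 1.8) = 218.5 N.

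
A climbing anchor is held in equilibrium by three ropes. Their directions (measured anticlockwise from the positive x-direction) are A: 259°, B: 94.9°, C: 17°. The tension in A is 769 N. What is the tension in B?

T_B ≈ 694 N

Resolve: ΣF_x = 769 cos 259° + T_B cos 94.9° + T_C cos 17° = 0.
        ΣF_y = 769 sin 259° + T_B sin 94.9° + T_C sin 17° = 0.
The known terms sum to (-146.7, -754.9) N, so -0.0854 T_B + 0.9563 T_C = 146.7 and 0.9963 T_B + 0.2924 T_C = 754.9.
Solving simultaneously: T_B = 694.4 N, T_C = 215.5 N.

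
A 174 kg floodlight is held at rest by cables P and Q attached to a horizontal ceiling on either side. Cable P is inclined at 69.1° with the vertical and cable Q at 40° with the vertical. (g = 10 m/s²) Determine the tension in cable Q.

Angles from the horizontal: cable P is 90° − 69.1° = 20.9°, cable Q is 90° − 40° = 50°.
Weight W = 174 × 10 = 1740 N acts straight down.
Horizontal: T_P cos 20.9° = T_Q cos 50°  →  T_P = 0.6881 T_Q.
Vertical: T_P sin 20.9° + T_Q sin 50° = 1740.
Substituting the horizontal relation into the vertical equation gives 1.012 T_Q = 1740, so T_Q = 1720 N.

T_Q ≈ 1720 N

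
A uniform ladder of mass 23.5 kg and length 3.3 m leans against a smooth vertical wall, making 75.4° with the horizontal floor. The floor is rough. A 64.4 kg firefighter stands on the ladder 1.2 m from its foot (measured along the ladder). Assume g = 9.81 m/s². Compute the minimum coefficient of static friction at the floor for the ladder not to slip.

μ_min ≈ 0.104

ΣF_y = 0: N_floor = 23.5×9.81 + 64.4×9.81 = 862.3 N.
Torques about the foot: N_wall · 3.3 sin 75.4° = 23.5×9.81×1.65 cos 75.4° + 64.4×9.81×1.2 cos 75.4° → N_wall = 89.866 N.
ΣF_x = 0: f_floor = N_wall = 89.866 N.
μ_min = f_floor / N_floor = 89.866 / 862.3 = 0.1042.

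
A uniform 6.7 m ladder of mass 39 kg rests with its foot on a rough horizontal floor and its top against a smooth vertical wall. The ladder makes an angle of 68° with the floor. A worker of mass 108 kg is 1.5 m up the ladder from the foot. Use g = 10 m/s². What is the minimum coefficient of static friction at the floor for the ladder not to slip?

μ_min ≈ 0.120

ΣF_y = 0: N_floor = 39×10 + 108×10 = 1470 N.
Torques about the foot: N_wall · 6.7 sin 68° = 39×10×3.35 cos 68° + 108×10×1.5 cos 68° → N_wall = 176.48 N.
ΣF_x = 0: f_floor = N_wall = 176.48 N.
μ_min = f_floor / N_floor = 176.48 / 1470 = 0.1201.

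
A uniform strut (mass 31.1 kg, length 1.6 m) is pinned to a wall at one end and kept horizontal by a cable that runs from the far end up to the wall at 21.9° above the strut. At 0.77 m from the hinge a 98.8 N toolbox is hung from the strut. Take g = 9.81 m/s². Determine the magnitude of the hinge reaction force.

|H| ≈ 538 N

Take torques about the hinge: T sin 21.9° · 1.6 = 31.1×9.81×0.8 + 98.8×0.77 = 320.15 N·m.
So T = 320.15 / (0.3730 × 1.6) = 536.46 N.
ΣF_x = 0: H_x = T cos 21.9° = 497.75 N.
ΣF_y = 0: H_y = (31.1×9.81 + 98.8) − T sin 21.9° = 403.89 − 200.09 = 203.8 N.
|H| = √(H_x² + H_y²) = √((497.75)² + (203.8)²) = 537.85 N.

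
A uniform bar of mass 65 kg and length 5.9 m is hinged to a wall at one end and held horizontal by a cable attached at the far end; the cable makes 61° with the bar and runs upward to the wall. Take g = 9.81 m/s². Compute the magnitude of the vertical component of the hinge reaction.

Take torques about the hinge: T sin 61° · 5.9 = 65×9.81×2.95 = 1881.1 N·m.
So T = 1881.1 / (0.8746 × 5.9) = 364.53 N.
ΣF_y = 0: H_y = (65×9.81) − T sin 61° = 637.65 − 318.82 = 318.82 N.

|H_y| ≈ 319 N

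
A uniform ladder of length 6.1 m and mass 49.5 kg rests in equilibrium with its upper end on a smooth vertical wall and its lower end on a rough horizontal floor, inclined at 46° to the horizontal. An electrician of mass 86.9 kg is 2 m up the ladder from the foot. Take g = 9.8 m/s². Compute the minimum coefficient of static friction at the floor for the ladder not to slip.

ΣF_y = 0: N_floor = 49.5×9.8 + 86.9×9.8 = 1336.7 N.
Torques about the foot: N_wall · 6.1 sin 46° = 49.5×9.8×3.05 cos 46° + 86.9×9.8×2 cos 46° → N_wall = 503.87 N.
ΣF_x = 0: f_floor = N_wall = 503.87 N.
μ_min = f_floor / N_floor = 503.87 / 1336.7 = 0.3769.

μ_min ≈ 0.377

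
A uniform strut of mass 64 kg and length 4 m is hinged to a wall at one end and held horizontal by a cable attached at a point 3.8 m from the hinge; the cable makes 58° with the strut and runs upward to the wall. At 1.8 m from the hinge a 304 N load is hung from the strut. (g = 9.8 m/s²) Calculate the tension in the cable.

T ≈ 559 N

Take torques about the hinge: T sin 58° · 3.8 = 64×9.8×2 + 304×1.8 = 1801.6 N·m.
So T = 1801.6 / (0.8480 × 3.8) = 559.05 N.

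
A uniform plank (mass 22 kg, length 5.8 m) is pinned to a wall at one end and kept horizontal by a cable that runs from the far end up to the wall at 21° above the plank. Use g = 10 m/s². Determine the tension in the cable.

T ≈ 307 N

Take torques about the hinge: T sin 21° · 5.8 = 22×10×2.9 = 638 N·m.
So T = 638 / (0.3584 × 5.8) = 306.95 N.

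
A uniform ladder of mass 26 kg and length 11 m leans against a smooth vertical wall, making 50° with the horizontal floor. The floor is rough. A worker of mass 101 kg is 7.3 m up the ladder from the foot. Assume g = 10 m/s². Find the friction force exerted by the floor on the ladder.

Torques about the foot: N_wall · 11 sin 50° = 26×10×5.5 cos 50° + 101×10×7.3 cos 50° → N_wall = 671.51 N.
ΣF_x = 0: f_floor = N_wall = 671.51 N.

f ≈ 672 N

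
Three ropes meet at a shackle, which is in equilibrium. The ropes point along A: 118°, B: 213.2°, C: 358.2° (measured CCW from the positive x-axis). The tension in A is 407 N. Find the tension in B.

T_B ≈ 616 N

Resolve: ΣF_x = 407 cos 118° + T_B cos 213.2° + T_C cos 358.2° = 0.
        ΣF_y = 407 sin 118° + T_B sin 213.2° + T_C sin 358.2° = 0.
The known terms sum to (-191.1, 359.4) N, so -0.8368 T_B + 0.9995 T_C = 191.1 and -0.5476 T_B − 0.0314 T_C = -359.4.
Solving simultaneously: T_B = 615.8 N, T_C = 706.7 N.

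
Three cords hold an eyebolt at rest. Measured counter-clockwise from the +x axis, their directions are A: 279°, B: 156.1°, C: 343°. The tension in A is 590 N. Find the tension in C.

Resolve: ΣF_x = 590 cos 279° + T_B cos 156.1° + T_C cos 343° = 0.
        ΣF_y = 590 sin 279° + T_B sin 156.1° + T_C sin 343° = 0.
The known terms sum to (92.3, -582.7) N, so -0.9143 T_B + 0.9563 T_C = -92.3 and 0.4051 T_B − 0.2924 T_C = 582.7.
Solving simultaneously: T_B = 4414 N, T_C = 4123 N.

T_C ≈ 4120 N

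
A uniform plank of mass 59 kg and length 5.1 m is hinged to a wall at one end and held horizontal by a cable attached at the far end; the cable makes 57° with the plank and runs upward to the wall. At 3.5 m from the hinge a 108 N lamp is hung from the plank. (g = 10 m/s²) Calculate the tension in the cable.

Take torques about the hinge: T sin 57° · 5.1 = 59×10×2.55 + 108×3.5 = 1882.5 N·m.
So T = 1882.5 / (0.8387 × 5.1) = 440.12 N.

T ≈ 440 N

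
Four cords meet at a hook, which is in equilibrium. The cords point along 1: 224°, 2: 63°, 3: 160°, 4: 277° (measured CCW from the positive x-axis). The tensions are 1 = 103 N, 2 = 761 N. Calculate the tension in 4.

Resolve: ΣF_x = 103 cos 224° + 761 cos 63° + T_3 cos 160° + T_4 cos 277° = 0.
        ΣF_y = 103 sin 224° + 761 sin 63° + T_3 sin 160° + T_4 sin 277° = 0.
The known terms sum to (271.4, 606.5) N, so -0.9397 T_3 + 0.1219 T_4 = -271.4 and 0.3420 T_3 − 0.9925 T_4 = -606.5.
Solving simultaneously: T_3 = 385.3 N, T_4 = 743.8 N.

T_4 ≈ 744 N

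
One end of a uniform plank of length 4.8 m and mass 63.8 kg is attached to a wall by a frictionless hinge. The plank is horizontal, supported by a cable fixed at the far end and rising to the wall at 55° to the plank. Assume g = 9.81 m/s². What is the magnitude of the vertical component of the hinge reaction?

Take torques about the hinge: T sin 55° · 4.8 = 63.8×9.81×2.4 = 1502.1 N·m.
So T = 1502.1 / (0.8192 × 4.8) = 382.03 N.
ΣF_y = 0: H_y = (63.8×9.81) − T sin 55° = 625.88 − 312.94 = 312.94 N.

|H_y| ≈ 313 N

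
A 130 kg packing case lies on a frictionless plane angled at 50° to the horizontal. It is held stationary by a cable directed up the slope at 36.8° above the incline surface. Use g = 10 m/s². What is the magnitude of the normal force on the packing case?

N ≈ 90.6 N

Take axes along and perpendicular to the incline. Weight components: W sin 50° = 995.9 N down-slope, W cos 50° = 835.6 N into the surface.
Along incline: T cos 36.8° = W sin 50° → T = 1244 N.
Perpendicular: N = W cos 50° − T sin 36.8° = 90.63 N.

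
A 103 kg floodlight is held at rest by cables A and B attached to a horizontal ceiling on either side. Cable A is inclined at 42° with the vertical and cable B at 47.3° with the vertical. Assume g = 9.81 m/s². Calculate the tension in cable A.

Angles from the horizontal: cable A is 90° − 42° = 48°, cable B is 90° − 47.3° = 42.7°.
Weight W = 103 × 9.81 = 1010 N acts straight down.
Horizontal: T_A cos 48° = T_B cos 42.7°  →  T_B = 0.9105 T_A.
Vertical: T_A sin 48° + T_B sin 42.7° = 1010.
Substituting the horizontal relation into the vertical equation gives 1.361 T_A = 1010, so T_A = 742.6 N.

T_A ≈ 743 N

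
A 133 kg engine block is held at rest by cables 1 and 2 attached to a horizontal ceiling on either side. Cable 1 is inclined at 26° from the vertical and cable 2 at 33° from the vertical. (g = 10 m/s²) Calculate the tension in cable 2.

T_2 ≈ 680 N

Angles from the horizontal: cable 1 is 90° − 26° = 64°, cable 2 is 90° − 33° = 57°.
Weight W = 133 × 10 = 1330 N acts straight down.
Horizontal: T_1 cos 64° = T_2 cos 57°  →  T_1 = 1.242 T_2.
Vertical: T_1 sin 64° + T_2 sin 57° = 1330.
Substituting the horizontal relation into the vertical equation gives 1.955 T_2 = 1330, so T_2 = 680.2 N.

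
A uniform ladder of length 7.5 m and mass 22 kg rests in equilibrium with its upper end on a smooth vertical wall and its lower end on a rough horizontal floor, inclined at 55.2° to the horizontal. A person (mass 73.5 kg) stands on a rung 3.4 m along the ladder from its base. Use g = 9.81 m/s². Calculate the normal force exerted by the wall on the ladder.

N_wall ≈ 302 N

Torques about the foot: N_wall · 7.5 sin 55.2° = 22×9.81×3.75 cos 55.2° + 73.5×9.81×3.4 cos 55.2° → N_wall = 302.18 N.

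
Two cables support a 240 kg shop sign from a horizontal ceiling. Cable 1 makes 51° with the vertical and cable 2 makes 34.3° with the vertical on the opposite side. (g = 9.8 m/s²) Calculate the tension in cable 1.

Angles from the horizontal: cable 1 is 90° − 51° = 39°, cable 2 is 90° − 34.3° = 55.7°.
Weight W = 240 × 9.8 = 2352 N acts straight down.
Horizontal: T_1 cos 39° = T_2 cos 55.7°  →  T_2 = 1.379 T_1.
Vertical: T_1 sin 39° + T_2 sin 55.7° = 2352.
Substituting the horizontal relation into the vertical equation gives 1.769 T_1 = 2352, so T_1 = 1330 N.

T_1 ≈ 1330 N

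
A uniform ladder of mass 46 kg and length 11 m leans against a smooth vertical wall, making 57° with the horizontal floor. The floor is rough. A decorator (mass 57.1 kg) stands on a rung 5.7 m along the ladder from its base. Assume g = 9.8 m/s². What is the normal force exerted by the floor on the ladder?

N_floor ≈ 1010 N

ΣF_y = 0: N_floor = 46×9.8 + 57.1×9.8 = 1010.4 N.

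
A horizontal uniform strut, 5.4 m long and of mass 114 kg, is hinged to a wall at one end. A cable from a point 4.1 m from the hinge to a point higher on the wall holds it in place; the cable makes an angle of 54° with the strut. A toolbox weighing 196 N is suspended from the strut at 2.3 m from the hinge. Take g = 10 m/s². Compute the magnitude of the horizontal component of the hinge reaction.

Take torques about the hinge: T sin 54° · 4.1 = 114×10×2.7 + 196×2.3 = 3528.8 N·m.
So T = 3528.8 / (0.8090 × 4.1) = 1063.9 N.
ΣF_x = 0: H_x = T cos 54° = 625.32 N.

H_x ≈ 625 N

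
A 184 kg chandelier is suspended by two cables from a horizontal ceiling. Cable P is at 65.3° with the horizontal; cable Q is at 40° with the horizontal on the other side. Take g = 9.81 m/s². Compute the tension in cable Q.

T_Q ≈ 782 N

Weight W = 184 × 9.81 = 1805 N acts straight down.
Horizontal: T_P cos 65.3° = T_Q cos 40°  →  T_P = 1.833 T_Q.
Vertical: T_P sin 65.3° + T_Q sin 40° = 1805.
Substituting the horizontal relation into the vertical equation gives 2.308 T_Q = 1805, so T_Q = 782 N.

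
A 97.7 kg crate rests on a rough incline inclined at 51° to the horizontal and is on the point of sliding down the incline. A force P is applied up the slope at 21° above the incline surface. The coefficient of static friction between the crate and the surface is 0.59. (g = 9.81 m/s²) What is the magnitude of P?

P ≈ 539 N

On the verge of sliding down the incline, friction equals μN and acts up the slope.
Perpendicular: N + P sin 21° = W cos 51° = 603.2 N.
Along incline: P cos 21° + μN = W sin 51° with W sin 51° = 744.8 N.
Solving the pair for P and N: P = 538.6 N, N = 410.1 N (and f = μN = 242 N).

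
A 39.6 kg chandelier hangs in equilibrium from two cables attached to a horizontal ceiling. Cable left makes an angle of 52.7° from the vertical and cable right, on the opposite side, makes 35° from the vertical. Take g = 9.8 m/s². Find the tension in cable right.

T_right ≈ 309 N

Angles from the horizontal: cable left is 90° − 52.7° = 37.3°, cable right is 90° − 35° = 55°.
Weight W = 39.6 × 9.8 = 388.1 N acts straight down.
Horizontal: T_left cos 37.3° = T_right cos 55°  →  T_left = 0.7211 T_right.
Vertical: T_left sin 37.3° + T_right sin 55° = 388.1.
Substituting the horizontal relation into the vertical equation gives 1.256 T_right = 388.1, so T_right = 309 N.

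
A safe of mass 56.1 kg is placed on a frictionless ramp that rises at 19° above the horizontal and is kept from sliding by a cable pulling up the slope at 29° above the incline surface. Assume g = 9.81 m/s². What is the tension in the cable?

Take axes along and perpendicular to the incline. Weight components: W sin 19° = 179.2 N down-slope, W cos 19° = 520.4 N into the surface.
Along incline: T cos 29° = W sin 19° → T = 204.9 N.
Perpendicular: N = W cos 19° − T sin 29° = 421 N.

T ≈ 205 N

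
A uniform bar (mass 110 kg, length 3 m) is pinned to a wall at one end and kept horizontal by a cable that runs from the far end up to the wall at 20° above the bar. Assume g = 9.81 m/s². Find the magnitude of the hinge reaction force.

|H| ≈ 1580 N

Take torques about the hinge: T sin 20° · 3 = 110×9.81×1.5 = 1618.7 N·m.
So T = 1618.7 / (0.3420 × 3) = 1577.5 N.
ΣF_x = 0: H_x = T cos 20° = 1482.4 N.
ΣF_y = 0: H_y = (110×9.81) − T sin 20° = 1079.1 − 539.55 = 539.55 N.
|H| = √(H_x² + H_y²) = √((1482.4)² + (539.55)²) = 1577.5 N.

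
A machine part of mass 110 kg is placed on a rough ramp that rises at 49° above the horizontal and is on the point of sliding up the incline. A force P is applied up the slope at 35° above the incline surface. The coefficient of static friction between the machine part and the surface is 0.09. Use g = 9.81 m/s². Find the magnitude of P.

P ≈ 1010 N

On the verge of sliding up the incline, friction equals μN and acts down the slope.
Perpendicular: N + P sin 35° = W cos 49° = 708 N.
Along incline: P cos 35° = W sin 49° + μN  with W sin 49° = 814.4 N.
Solving the pair for P and N: P = 1008 N, N = 129.5 N (and f = μN = 11.66 N).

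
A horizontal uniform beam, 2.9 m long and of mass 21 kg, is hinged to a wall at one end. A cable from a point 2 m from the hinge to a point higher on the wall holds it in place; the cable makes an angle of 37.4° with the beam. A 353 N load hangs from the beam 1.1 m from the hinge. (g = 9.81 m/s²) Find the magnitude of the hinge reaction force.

|H| ≈ 498 N

Take torques about the hinge: T sin 37.4° · 2 = 21×9.81×1.45 + 353×1.1 = 687.01 N·m.
So T = 687.01 / (0.6074 × 2) = 565.56 N.
ΣF_x = 0: H_x = T cos 37.4° = 449.29 N.
ΣF_y = 0: H_y = (21×9.81 + 353) − T sin 37.4° = 559.01 − 343.51 = 215.5 N.
|H| = √(H_x² + H_y²) = √((449.29)² + (215.5)²) = 498.3 N.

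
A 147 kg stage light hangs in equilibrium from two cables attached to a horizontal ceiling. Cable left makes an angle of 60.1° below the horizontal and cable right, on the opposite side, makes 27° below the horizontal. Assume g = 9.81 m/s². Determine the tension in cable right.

Weight W = 147 × 9.81 = 1442 N acts straight down.
Horizontal: T_left cos 60.1° = T_right cos 27°  →  T_left = 1.787 T_right.
Vertical: T_left sin 60.1° + T_right sin 27° = 1442.
Substituting the horizontal relation into the vertical equation gives 2.003 T_right = 1442, so T_right = 719.8 N.

T_right ≈ 720 N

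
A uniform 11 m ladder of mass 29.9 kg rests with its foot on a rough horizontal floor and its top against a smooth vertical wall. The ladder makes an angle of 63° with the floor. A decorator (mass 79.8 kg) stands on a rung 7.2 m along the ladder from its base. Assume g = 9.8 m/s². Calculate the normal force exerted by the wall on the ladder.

Torques about the foot: N_wall · 11 sin 63° = 29.9×9.8×5.5 cos 63° + 79.8×9.8×7.2 cos 63° → N_wall = 335.47 N.

N_wall ≈ 335 N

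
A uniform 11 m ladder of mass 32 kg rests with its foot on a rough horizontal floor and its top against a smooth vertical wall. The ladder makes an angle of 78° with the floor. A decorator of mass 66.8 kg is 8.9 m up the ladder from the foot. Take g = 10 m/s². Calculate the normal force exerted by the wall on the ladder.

N_wall ≈ 149 N

Torques about the foot: N_wall · 11 sin 78° = 32×10×5.5 cos 78° + 66.8×10×8.9 cos 78° → N_wall = 148.89 N.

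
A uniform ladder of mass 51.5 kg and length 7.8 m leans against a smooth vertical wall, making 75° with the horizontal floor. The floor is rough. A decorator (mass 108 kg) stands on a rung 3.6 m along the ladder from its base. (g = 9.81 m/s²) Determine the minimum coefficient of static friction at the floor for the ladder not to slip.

ΣF_y = 0: N_floor = 51.5×9.81 + 108×9.81 = 1564.7 N.
Torques about the foot: N_wall · 7.8 sin 75° = 51.5×9.81×3.9 cos 75° + 108×9.81×3.6 cos 75° → N_wall = 198.71 N.
ΣF_x = 0: f_floor = N_wall = 198.71 N.
μ_min = f_floor / N_floor = 198.71 / 1564.7 = 0.127.

μ_min ≈ 0.127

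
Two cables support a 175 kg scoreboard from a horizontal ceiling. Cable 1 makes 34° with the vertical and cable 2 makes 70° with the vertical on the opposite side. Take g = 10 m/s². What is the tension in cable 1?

Angles from the horizontal: cable 1 is 90° − 34° = 56°, cable 2 is 90° − 70° = 20°.
Weight W = 175 × 10 = 1750 N acts straight down.
Horizontal: T_1 cos 56° = T_2 cos 20°  →  T_2 = 0.5951 T_1.
Vertical: T_1 sin 56° + T_2 sin 20° = 1750.
Substituting the horizontal relation into the vertical equation gives 1.033 T_1 = 1750, so T_1 = 1695 N.

T_1 ≈ 1690 N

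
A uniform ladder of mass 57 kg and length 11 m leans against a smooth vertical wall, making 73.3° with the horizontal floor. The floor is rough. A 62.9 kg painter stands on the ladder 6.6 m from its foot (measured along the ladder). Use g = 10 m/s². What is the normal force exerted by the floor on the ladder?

N_floor ≈ 1200 N

ΣF_y = 0: N_floor = 57×10 + 62.9×10 = 1199 N.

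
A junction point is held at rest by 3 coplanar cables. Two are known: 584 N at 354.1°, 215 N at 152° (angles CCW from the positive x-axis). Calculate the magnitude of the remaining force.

F ≈ 393 N

Sum the known components: ΣF_x = 391.1 N, ΣF_y = 40.91 N.
For equilibrium the remaining force must supply (−ΣF_x, −ΣF_y) = (-391.1, -40.91) N.
Magnitude = √((-391.1)² + (-40.91)²) = 393.2 N; direction = atan2(-40.91, -391.1) = 186.0°.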